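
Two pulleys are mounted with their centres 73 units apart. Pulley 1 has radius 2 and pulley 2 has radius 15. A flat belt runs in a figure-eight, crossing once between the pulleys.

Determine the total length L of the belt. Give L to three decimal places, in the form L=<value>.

L=203.384

crossed belt: β = asin((r1+r2)/C) = asin(17/73) = 13.4665°
wrap1 = wrap2 = π + 2β = 206.9330°
tangent length = C·cosβ = 70.9930
L = (r1+r2)·wrap + 2·C·cosβ = 17·3.6117 + 2·70.9930 = 203.3842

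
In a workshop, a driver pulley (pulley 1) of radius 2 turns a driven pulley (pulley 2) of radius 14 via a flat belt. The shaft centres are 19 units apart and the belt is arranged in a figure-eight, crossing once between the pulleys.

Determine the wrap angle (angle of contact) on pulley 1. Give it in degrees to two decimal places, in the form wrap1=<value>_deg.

wrap1=294.73_deg

crossed belt: β = asin((r1+r2)/C) = asin(16/19) = 57.3631°
wrap1 = wrap2 = π + 2β = 294.7262°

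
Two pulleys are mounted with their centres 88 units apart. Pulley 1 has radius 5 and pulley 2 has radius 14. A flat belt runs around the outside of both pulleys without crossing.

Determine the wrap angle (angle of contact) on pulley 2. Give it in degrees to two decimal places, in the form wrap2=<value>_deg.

open belt: β = asin((r2−r1)/C) = asin(9/88) = 5.8701°
wrap1 = π − 2β = 168.2599°
wrap2 = π + 2β = 191.7401°

wrap2=191.74_deg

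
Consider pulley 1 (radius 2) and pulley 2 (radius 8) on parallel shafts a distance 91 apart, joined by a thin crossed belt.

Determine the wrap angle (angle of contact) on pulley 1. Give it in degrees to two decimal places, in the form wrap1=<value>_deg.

crossed belt: β = asin((r1+r2)/C) = asin(10/91) = 6.3090°
wrap1 = wrap2 = π + 2β = 192.6180°

wrap1=192.62_deg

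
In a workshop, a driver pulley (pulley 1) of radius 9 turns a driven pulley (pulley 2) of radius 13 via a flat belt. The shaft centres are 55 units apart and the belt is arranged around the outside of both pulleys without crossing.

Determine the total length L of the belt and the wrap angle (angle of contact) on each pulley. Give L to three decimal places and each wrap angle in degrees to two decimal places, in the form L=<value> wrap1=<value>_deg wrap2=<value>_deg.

open belt: β = asin((r2−r1)/C) = asin(4/55) = 4.1706°
wrap1 = π − 2β = 171.6587°
wrap2 = π + 2β = 188.3413°
tangent length = C·cosβ = 54.8544
L = r1·wrap1 + r2·wrap2 + 2·C·cosβ = 9·2.9960 + 13·3.2872 + 2·54.8544 = 179.4061

L=179.406 wrap1=171.66_deg wrap2=188.34_deg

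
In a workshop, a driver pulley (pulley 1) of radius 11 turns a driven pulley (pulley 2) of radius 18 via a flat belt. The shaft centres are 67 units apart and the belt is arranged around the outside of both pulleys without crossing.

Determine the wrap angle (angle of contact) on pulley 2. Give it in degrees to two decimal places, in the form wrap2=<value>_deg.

open belt: β = asin((r2−r1)/C) = asin(7/67) = 5.9971°
wrap1 = π − 2β = 168.0059°
wrap2 = π + 2β = 191.9941°

wrap2=191.99_deg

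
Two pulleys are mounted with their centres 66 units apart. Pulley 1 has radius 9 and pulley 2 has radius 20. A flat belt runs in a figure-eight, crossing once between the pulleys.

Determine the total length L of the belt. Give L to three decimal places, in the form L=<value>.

L=236.067

crossed belt: β = asin((r1+r2)/C) = asin(29/66) = 26.0652°
wrap1 = wrap2 = π + 2β = 232.1304°
tangent length = C·cosβ = 59.2874
L = (r1+r2)·wrap + 2·C·cosβ = 29·4.0514 + 2·59.2874 = 236.0666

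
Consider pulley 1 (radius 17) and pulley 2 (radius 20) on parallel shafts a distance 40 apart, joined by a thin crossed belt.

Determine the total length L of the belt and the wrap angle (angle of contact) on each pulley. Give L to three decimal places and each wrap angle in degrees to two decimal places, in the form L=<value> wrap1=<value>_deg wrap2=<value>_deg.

crossed belt: β = asin((r1+r2)/C) = asin(37/40) = 67.6684°
wrap1 = wrap2 = π + 2β = 315.3367°
tangent length = C·cosβ = 15.1987
L = (r1+r2)·wrap + 2·C·cosβ = 37·5.5037 + 2·15.1987 = 234.0329

L=234.033 wrap1=315.34_deg wrap2=315.34_deg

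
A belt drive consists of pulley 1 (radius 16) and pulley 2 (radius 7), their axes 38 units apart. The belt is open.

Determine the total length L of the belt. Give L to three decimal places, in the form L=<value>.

L=150.398

open belt: β = asin((r2−r1)/C) = asin(-9/38) = -13.7002°
wrap1 = π − 2β = 207.4005°
wrap2 = π + 2β = 152.5995°
tangent length = C·cosβ = 36.9188
L = r1·wrap1 + r2·wrap2 + 2·C·cosβ = 16·3.6198 + 7·2.6634 + 2·36.9188 = 150.3983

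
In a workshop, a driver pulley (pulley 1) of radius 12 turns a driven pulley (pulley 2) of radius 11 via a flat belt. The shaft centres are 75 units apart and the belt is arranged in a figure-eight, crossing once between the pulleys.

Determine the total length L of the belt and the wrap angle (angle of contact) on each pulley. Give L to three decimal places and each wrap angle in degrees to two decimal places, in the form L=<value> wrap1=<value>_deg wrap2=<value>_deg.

crossed belt: β = asin((r1+r2)/C) = asin(23/75) = 17.8585°
wrap1 = wrap2 = π + 2β = 215.7169°
tangent length = C·cosβ = 71.3863
L = (r1+r2)·wrap + 2·C·cosβ = 23·3.7650 + 2·71.3863 = 229.3669

L=229.367 wrap1=215.72_deg wrap2=215.72_deg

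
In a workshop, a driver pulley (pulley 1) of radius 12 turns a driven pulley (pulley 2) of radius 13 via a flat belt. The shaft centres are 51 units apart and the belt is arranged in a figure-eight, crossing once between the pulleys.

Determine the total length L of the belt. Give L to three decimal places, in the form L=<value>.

L=193.060

crossed belt: β = asin((r1+r2)/C) = asin(25/51) = 29.3535°
wrap1 = wrap2 = π + 2β = 238.7069°
tangent length = C·cosβ = 44.4522
L = (r1+r2)·wrap + 2·C·cosβ = 25·4.1662 + 2·44.4522 = 193.0600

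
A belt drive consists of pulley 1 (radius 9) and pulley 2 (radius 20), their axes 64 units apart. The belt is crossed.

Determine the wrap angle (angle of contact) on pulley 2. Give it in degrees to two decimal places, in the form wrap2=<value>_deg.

crossed belt: β = asin((r1+r2)/C) = asin(29/64) = 26.9444°
wrap1 = wrap2 = π + 2β = 233.8887°

wrap2=233.89_deg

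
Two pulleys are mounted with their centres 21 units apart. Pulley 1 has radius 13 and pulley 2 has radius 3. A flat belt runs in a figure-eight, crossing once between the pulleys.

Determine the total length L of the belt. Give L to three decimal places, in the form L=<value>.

L=105.188

crossed belt: β = asin((r1+r2)/C) = asin(16/21) = 49.6324°
wrap1 = wrap2 = π + 2β = 279.2648°
tangent length = C·cosβ = 13.6015
L = (r1+r2)·wrap + 2·C·cosβ = 16·4.8741 + 2·13.6015 = 105.1884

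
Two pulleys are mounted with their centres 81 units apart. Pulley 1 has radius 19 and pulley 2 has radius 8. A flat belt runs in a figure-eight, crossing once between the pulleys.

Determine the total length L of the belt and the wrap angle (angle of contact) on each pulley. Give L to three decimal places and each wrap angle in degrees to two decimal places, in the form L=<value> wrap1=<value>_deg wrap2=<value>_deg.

L=255.909 wrap1=218.94_deg wrap2=218.94_deg

crossed belt: β = asin((r1+r2)/C) = asin(27/81) = 19.4712°
wrap1 = wrap2 = π + 2β = 218.9424°
tangent length = C·cosβ = 76.3675
L = (r1+r2)·wrap + 2·C·cosβ = 27·3.8213 + 2·76.3675 = 255.9093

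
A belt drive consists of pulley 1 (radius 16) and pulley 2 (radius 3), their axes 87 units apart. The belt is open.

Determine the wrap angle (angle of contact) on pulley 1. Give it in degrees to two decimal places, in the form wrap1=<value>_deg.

wrap1=197.19_deg

open belt: β = asin((r2−r1)/C) = asin(-13/87) = -8.5936°
wrap1 = π − 2β = 197.1872°
wrap2 = π + 2β = 162.8128°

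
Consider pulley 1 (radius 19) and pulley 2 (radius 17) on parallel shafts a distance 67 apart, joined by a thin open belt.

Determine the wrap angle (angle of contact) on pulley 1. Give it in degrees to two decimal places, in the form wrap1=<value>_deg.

open belt: β = asin((r2−r1)/C) = asin(-2/67) = -1.7106°
wrap1 = π − 2β = 183.4212°
wrap2 = π + 2β = 176.5788°

wrap1=183.42_deg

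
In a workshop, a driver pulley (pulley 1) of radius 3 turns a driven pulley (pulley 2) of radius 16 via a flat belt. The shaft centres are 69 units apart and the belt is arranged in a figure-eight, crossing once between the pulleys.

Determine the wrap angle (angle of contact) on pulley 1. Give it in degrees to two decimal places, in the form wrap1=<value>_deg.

wrap1=211.97_deg

crossed belt: β = asin((r1+r2)/C) = asin(19/69) = 15.9836°
wrap1 = wrap2 = π + 2β = 211.9672°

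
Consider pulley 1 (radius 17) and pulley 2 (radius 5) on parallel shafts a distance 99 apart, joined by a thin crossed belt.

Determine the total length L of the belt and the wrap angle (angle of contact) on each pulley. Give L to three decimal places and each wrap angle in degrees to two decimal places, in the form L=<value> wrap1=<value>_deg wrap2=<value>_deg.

crossed belt: β = asin((r1+r2)/C) = asin(22/99) = 12.8396°
wrap1 = wrap2 = π + 2β = 205.6792°
tangent length = C·cosβ = 96.5246
L = (r1+r2)·wrap + 2·C·cosβ = 22·3.5898 + 2·96.5246 = 272.0244

L=272.024 wrap1=205.68_deg wrap2=205.68_deg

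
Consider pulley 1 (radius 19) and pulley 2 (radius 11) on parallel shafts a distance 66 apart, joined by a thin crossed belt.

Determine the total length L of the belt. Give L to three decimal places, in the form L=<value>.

crossed belt: β = asin((r1+r2)/C) = asin(30/66) = 27.0357°
wrap1 = wrap2 = π + 2β = 234.0714°
tangent length = C·cosβ = 58.7878
L = (r1+r2)·wrap + 2·C·cosβ = 30·4.0853 + 2·58.7878 = 240.1350

L=240.135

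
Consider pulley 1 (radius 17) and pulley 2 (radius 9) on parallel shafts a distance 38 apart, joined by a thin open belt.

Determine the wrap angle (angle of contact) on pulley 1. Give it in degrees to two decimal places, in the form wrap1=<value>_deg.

wrap1=204.31_deg

open belt: β = asin((r2−r1)/C) = asin(-8/38) = -12.1532°
wrap1 = π − 2β = 204.3064°
wrap2 = π + 2β = 155.6936°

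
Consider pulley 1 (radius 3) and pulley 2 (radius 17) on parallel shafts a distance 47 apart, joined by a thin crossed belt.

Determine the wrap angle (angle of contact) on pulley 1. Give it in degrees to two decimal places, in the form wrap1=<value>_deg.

crossed belt: β = asin((r1+r2)/C) = asin(20/47) = 25.1843°
wrap1 = wrap2 = π + 2β = 230.3687°

wrap1=230.37_deg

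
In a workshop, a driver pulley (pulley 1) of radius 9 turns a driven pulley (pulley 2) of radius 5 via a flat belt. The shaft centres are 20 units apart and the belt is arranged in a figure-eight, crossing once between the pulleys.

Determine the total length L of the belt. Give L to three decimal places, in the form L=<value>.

L=94.259

crossed belt: β = asin((r1+r2)/C) = asin(14/20) = 44.4270°
wrap1 = wrap2 = π + 2β = 268.8540°
tangent length = C·cosβ = 14.2829
L = (r1+r2)·wrap + 2·C·cosβ = 14·4.6924 + 2·14.2829 = 94.2591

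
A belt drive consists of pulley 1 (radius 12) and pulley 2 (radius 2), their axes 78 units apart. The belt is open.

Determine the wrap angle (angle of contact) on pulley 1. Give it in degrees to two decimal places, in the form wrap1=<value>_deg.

wrap1=194.73_deg

open belt: β = asin((r2−r1)/C) = asin(-10/78) = -7.3659°
wrap1 = π − 2β = 194.7318°
wrap2 = π + 2β = 165.2682°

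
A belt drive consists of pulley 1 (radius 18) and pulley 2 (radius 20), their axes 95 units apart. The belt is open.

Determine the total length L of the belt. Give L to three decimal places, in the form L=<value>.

open belt: β = asin((r2−r1)/C) = asin(2/95) = 1.2063°
wrap1 = π − 2β = 177.5874°
wrap2 = π + 2β = 182.4126°
tangent length = C·cosβ = 94.9789
L = r1·wrap1 + r2·wrap2 + 2·C·cosβ = 18·3.0995 + 20·3.1837 + 2·94.9789 = 309.4226

L=309.423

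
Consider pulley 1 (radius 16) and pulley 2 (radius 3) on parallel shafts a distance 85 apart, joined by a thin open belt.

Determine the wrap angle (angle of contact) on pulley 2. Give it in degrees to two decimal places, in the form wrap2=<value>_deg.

open belt: β = asin((r2−r1)/C) = asin(-13/85) = -8.7974°
wrap1 = π − 2β = 197.5948°
wrap2 = π + 2β = 162.4052°

wrap2=162.41_deg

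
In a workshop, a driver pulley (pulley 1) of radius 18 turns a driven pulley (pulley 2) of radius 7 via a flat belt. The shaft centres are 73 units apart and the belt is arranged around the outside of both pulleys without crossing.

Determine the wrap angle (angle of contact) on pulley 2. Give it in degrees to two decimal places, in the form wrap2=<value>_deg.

wrap2=162.67_deg

open belt: β = asin((r2−r1)/C) = asin(-11/73) = -8.6666°
wrap1 = π − 2β = 197.3332°
wrap2 = π + 2β = 162.6668°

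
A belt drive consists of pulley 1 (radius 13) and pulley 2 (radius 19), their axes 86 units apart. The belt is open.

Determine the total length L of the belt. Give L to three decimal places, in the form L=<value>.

open belt: β = asin((r2−r1)/C) = asin(6/86) = 4.0006°
wrap1 = π − 2β = 171.9987°
wrap2 = π + 2β = 188.0013°
tangent length = C·cosβ = 85.7904
L = r1·wrap1 + r2·wrap2 + 2·C·cosβ = 13·3.0019 + 19·3.2812 + 2·85.7904 = 272.9497

L=272.950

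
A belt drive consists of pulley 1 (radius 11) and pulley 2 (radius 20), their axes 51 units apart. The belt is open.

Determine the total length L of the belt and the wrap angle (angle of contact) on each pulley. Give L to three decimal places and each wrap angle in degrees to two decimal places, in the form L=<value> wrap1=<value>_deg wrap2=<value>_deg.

open belt: β = asin((r2−r1)/C) = asin(9/51) = 10.1642°
wrap1 = π − 2β = 159.6715°
wrap2 = π + 2β = 200.3285°
tangent length = C·cosβ = 50.1996
L = r1·wrap1 + r2·wrap2 + 2·C·cosβ = 11·2.7868 + 20·3.4964 + 2·50.1996 = 200.9818

L=200.982 wrap1=159.67_deg wrap2=200.33_deg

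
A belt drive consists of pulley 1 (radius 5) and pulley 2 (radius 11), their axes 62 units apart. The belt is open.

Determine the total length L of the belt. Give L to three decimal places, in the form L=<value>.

open belt: β = asin((r2−r1)/C) = asin(6/62) = 5.5534°
wrap1 = π − 2β = 168.8931°
wrap2 = π + 2β = 191.1069°
tangent length = C·cosβ = 61.7090
L = r1·wrap1 + r2·wrap2 + 2·C·cosβ = 5·2.9477 + 11·3.3354 + 2·61.7090 = 174.8466

L=174.847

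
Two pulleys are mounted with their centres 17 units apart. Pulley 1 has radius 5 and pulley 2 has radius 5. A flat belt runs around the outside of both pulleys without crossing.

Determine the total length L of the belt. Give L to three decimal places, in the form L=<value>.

open belt: β = asin((r2−r1)/C) = asin(0/17) = 0.0000°
wrap1 = π − 2β = 180.0000°
wrap2 = π + 2β = 180.0000°
tangent length = C·cosβ = 17.0000
L = r1·wrap1 + r2·wrap2 + 2·C·cosβ = 5·3.1416 + 5·3.1416 + 2·17.0000 = 65.4159

L=65.416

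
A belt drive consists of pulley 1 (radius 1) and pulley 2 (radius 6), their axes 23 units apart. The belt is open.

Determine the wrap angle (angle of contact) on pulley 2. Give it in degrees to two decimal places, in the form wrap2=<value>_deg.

wrap2=205.11_deg

open belt: β = asin((r2−r1)/C) = asin(5/23) = 12.5559°
wrap1 = π − 2β = 154.8883°
wrap2 = π + 2β = 205.1117°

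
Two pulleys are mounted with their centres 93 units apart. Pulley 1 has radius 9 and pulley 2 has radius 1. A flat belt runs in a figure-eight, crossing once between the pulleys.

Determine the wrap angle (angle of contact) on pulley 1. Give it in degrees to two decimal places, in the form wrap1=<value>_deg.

wrap1=192.35_deg

crossed belt: β = asin((r1+r2)/C) = asin(10/93) = 6.1728°
wrap1 = wrap2 = π + 2β = 192.3455°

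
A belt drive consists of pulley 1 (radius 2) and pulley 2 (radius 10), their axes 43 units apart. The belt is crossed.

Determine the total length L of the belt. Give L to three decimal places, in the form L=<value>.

crossed belt: β = asin((r1+r2)/C) = asin(12/43) = 16.2047°
wrap1 = wrap2 = π + 2β = 212.4094°
tangent length = C·cosβ = 41.2916
L = (r1+r2)·wrap + 2·C·cosβ = 12·3.7072 + 2·41.2916 = 127.0702

L=127.070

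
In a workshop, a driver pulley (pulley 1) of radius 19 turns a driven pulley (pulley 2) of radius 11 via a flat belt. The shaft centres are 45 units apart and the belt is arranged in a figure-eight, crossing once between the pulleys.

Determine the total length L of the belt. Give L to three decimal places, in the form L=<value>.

crossed belt: β = asin((r1+r2)/C) = asin(30/45) = 41.8103°
wrap1 = wrap2 = π + 2β = 263.6206°
tangent length = C·cosβ = 33.5410
L = (r1+r2)·wrap + 2·C·cosβ = 30·4.6010 + 2·33.5410 = 205.1135

L=205.113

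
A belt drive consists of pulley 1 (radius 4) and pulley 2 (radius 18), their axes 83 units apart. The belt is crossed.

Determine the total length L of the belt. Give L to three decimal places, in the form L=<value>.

L=240.981

crossed belt: β = asin((r1+r2)/C) = asin(22/83) = 15.3705°
wrap1 = wrap2 = π + 2β = 210.7411°
tangent length = C·cosβ = 80.0312
L = (r1+r2)·wrap + 2·C·cosβ = 22·3.6781 + 2·80.0312 = 240.9812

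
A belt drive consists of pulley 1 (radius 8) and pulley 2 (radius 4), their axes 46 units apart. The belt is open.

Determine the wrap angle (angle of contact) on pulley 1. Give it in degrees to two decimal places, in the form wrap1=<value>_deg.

wrap1=189.98_deg

open belt: β = asin((r2−r1)/C) = asin(-4/46) = -4.9885°
wrap1 = π − 2β = 189.9771°
wrap2 = π + 2β = 170.0229°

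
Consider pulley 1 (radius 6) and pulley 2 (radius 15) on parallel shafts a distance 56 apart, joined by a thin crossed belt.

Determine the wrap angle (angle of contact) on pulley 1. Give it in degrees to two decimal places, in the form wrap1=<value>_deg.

wrap1=224.05_deg

crossed belt: β = asin((r1+r2)/C) = asin(21/56) = 22.0243°
wrap1 = wrap2 = π + 2β = 224.0486°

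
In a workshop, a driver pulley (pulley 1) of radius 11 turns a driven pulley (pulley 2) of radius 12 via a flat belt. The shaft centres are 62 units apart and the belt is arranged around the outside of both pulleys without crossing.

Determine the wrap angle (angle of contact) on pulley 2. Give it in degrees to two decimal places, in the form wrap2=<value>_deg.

open belt: β = asin((r2−r1)/C) = asin(1/62) = 0.9242°
wrap1 = π − 2β = 178.1517°
wrap2 = π + 2β = 181.8483°

wrap2=181.85_deg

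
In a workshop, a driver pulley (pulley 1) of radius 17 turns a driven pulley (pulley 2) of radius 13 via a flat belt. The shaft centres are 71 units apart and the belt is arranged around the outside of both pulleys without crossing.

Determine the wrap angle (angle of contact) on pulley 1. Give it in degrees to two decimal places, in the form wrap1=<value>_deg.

wrap1=186.46_deg

open belt: β = asin((r2−r1)/C) = asin(-4/71) = -3.2296°
wrap1 = π − 2β = 186.4593°
wrap2 = π + 2β = 173.5407°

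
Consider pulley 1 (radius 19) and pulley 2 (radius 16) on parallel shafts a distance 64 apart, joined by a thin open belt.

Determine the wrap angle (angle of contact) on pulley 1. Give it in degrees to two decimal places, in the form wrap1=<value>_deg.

wrap1=185.37_deg

open belt: β = asin((r2−r1)/C) = asin(-3/64) = -2.6867°
wrap1 = π − 2β = 185.3734°
wrap2 = π + 2β = 174.6266°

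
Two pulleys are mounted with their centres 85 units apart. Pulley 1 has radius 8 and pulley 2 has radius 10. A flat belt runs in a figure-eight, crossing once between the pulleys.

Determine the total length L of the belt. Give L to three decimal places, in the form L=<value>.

L=230.375

crossed belt: β = asin((r1+r2)/C) = asin(18/85) = 12.2258°
wrap1 = wrap2 = π + 2β = 204.4516°
tangent length = C·cosβ = 83.0723
L = (r1+r2)·wrap + 2·C·cosβ = 18·3.5684 + 2·83.0723 = 230.3749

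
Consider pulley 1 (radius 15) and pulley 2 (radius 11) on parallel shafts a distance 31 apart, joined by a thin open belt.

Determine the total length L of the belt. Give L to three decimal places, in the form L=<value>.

open belt: β = asin((r2−r1)/C) = asin(-4/31) = -7.4137°
wrap1 = π − 2β = 194.8273°
wrap2 = π + 2β = 165.1727°
tangent length = C·cosβ = 30.7409
L = r1·wrap1 + r2·wrap2 + 2·C·cosβ = 15·3.4004 + 11·2.8828 + 2·30.7409 = 144.1983

L=144.198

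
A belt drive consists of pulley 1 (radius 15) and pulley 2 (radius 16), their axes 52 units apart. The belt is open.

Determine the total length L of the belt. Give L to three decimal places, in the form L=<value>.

open belt: β = asin((r2−r1)/C) = asin(1/52) = 1.1019°
wrap1 = π − 2β = 177.7962°
wrap2 = π + 2β = 182.2038°
tangent length = C·cosβ = 51.9904
L = r1·wrap1 + r2·wrap2 + 2·C·cosβ = 15·3.1031 + 16·3.1801 + 2·51.9904 = 201.4086

L=201.409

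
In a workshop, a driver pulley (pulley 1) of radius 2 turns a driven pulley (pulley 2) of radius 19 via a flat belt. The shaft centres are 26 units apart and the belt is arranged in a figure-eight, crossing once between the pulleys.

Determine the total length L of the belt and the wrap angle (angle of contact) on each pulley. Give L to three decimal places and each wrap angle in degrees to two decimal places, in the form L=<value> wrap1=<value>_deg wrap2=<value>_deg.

crossed belt: β = asin((r1+r2)/C) = asin(21/26) = 53.8711°
wrap1 = wrap2 = π + 2β = 287.7421°
tangent length = C·cosβ = 15.3297
L = (r1+r2)·wrap + 2·C·cosβ = 21·5.0220 + 2·15.3297 = 136.1224

L=136.122 wrap1=287.74_deg wrap2=287.74_deg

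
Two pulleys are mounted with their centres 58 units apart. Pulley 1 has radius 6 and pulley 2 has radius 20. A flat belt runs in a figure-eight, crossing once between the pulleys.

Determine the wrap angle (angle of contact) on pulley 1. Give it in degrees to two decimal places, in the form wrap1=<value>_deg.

crossed belt: β = asin((r1+r2)/C) = asin(26/58) = 26.6331°
wrap1 = wrap2 = π + 2β = 233.2662°

wrap1=233.27_deg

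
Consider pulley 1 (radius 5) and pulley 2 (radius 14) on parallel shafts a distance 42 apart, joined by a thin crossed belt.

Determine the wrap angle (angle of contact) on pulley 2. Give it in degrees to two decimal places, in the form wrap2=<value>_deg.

crossed belt: β = asin((r1+r2)/C) = asin(19/42) = 26.8965°
wrap1 = wrap2 = π + 2β = 233.7931°

wrap2=233.79_deg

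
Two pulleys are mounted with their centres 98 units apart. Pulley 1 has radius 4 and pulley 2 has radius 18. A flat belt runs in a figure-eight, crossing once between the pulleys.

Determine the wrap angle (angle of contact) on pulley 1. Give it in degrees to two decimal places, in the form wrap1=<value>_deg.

wrap1=205.95_deg

crossed belt: β = asin((r1+r2)/C) = asin(22/98) = 12.9729°
wrap1 = wrap2 = π + 2β = 205.9458°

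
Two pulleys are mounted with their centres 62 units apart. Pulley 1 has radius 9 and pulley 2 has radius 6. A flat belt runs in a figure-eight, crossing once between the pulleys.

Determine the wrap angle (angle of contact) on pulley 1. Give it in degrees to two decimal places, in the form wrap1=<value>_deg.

wrap1=208.00_deg

crossed belt: β = asin((r1+r2)/C) = asin(15/62) = 14.0008°
wrap1 = wrap2 = π + 2β = 208.0016°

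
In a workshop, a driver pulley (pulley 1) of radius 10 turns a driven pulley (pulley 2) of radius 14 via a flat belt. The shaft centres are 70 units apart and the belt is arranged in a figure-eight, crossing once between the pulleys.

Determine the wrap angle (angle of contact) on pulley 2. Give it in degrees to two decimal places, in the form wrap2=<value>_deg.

crossed belt: β = asin((r1+r2)/C) = asin(24/70) = 20.0510°
wrap1 = wrap2 = π + 2β = 220.1021°

wrap2=220.10_deg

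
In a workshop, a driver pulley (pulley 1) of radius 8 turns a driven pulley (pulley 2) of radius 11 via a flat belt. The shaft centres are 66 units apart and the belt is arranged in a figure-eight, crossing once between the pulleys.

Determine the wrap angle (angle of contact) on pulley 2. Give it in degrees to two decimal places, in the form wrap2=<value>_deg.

crossed belt: β = asin((r1+r2)/C) = asin(19/66) = 16.7310°
wrap1 = wrap2 = π + 2β = 213.4620°

wrap2=213.46_deg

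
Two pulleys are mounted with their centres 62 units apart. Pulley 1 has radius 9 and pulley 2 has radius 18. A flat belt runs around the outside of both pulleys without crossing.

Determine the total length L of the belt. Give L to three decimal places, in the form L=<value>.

open belt: β = asin((r2−r1)/C) = asin(9/62) = 8.3466°
wrap1 = π − 2β = 163.3068°
wrap2 = π + 2β = 196.6932°
tangent length = C·cosβ = 61.3433
L = r1·wrap1 + r2·wrap2 + 2·C·cosβ = 9·2.8502 + 18·3.4329 + 2·61.3433 = 210.1318

L=210.132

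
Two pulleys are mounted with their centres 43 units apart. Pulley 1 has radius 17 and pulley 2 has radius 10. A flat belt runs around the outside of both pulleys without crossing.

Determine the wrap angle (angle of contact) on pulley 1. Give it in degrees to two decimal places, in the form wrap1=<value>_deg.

wrap1=198.74_deg

open belt: β = asin((r2−r1)/C) = asin(-7/43) = -9.3689°
wrap1 = π − 2β = 198.7378°
wrap2 = π + 2β = 161.2622°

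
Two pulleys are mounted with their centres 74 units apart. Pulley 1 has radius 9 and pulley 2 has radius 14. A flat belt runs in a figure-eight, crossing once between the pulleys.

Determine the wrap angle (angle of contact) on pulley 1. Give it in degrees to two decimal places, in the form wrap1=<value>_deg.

crossed belt: β = asin((r1+r2)/C) = asin(23/74) = 18.1081°
wrap1 = wrap2 = π + 2β = 216.2162°

wrap1=216.22_deg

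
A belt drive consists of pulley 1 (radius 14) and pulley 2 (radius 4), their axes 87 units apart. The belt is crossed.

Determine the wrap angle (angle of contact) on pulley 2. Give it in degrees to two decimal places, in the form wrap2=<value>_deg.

crossed belt: β = asin((r1+r2)/C) = asin(18/87) = 11.9405°
wrap1 = wrap2 = π + 2β = 203.8811°

wrap2=203.88_deg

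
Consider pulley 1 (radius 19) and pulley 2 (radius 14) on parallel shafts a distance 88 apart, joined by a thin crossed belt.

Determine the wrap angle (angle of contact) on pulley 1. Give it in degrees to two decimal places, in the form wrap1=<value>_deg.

crossed belt: β = asin((r1+r2)/C) = asin(33/88) = 22.0243°
wrap1 = wrap2 = π + 2β = 224.0486°

wrap1=224.05_deg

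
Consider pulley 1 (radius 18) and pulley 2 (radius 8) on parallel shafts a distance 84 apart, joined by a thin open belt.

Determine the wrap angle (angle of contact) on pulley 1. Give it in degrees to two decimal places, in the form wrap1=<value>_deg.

wrap1=193.67_deg

open belt: β = asin((r2−r1)/C) = asin(-10/84) = -6.8371°
wrap1 = π − 2β = 193.6743°
wrap2 = π + 2β = 166.3257°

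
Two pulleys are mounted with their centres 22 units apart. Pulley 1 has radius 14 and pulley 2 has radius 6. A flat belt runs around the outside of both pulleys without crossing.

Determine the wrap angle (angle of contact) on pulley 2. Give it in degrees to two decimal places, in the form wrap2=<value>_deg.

open belt: β = asin((r2−r1)/C) = asin(-8/22) = -21.3237°
wrap1 = π − 2β = 222.6474°
wrap2 = π + 2β = 137.3526°

wrap2=137.35_deg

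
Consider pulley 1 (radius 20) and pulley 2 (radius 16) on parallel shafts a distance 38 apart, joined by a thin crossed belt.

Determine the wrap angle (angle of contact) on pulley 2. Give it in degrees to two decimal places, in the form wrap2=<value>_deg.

wrap2=322.66_deg

crossed belt: β = asin((r1+r2)/C) = asin(36/38) = 71.3283°
wrap1 = wrap2 = π + 2β = 322.6566°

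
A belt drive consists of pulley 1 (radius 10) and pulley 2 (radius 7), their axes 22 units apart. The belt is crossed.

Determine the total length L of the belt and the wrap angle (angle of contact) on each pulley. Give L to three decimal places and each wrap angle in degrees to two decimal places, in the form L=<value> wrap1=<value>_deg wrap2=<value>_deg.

crossed belt: β = asin((r1+r2)/C) = asin(17/22) = 50.5994°
wrap1 = wrap2 = π + 2β = 281.1989°
tangent length = C·cosβ = 13.9642
L = (r1+r2)·wrap + 2·C·cosβ = 17·4.9078 + 2·13.9642 = 111.3619

L=111.362 wrap1=281.20_deg wrap2=281.20_deg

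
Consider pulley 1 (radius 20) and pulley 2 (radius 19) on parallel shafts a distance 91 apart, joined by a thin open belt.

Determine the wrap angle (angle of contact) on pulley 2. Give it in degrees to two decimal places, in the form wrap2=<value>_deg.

open belt: β = asin((r2−r1)/C) = asin(-1/91) = -0.6296°
wrap1 = π − 2β = 181.2593°
wrap2 = π + 2β = 178.7407°

wrap2=178.74_deg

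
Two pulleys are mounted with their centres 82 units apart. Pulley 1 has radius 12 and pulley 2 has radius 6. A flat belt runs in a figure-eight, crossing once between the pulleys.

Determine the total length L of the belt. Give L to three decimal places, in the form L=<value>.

L=224.516

crossed belt: β = asin((r1+r2)/C) = asin(18/82) = 12.6804°
wrap1 = wrap2 = π + 2β = 205.3608°
tangent length = C·cosβ = 80.0000
L = (r1+r2)·wrap + 2·C·cosβ = 18·3.5842 + 2·80.0000 = 224.5160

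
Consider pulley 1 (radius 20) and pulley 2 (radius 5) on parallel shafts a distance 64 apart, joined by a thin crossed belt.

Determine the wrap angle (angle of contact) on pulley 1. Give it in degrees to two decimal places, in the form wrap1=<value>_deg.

crossed belt: β = asin((r1+r2)/C) = asin(25/64) = 22.9934°
wrap1 = wrap2 = π + 2β = 225.9868°

wrap1=225.99_deg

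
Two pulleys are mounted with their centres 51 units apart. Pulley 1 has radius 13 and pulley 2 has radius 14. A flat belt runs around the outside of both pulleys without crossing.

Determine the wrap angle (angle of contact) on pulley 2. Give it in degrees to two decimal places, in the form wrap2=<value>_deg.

wrap2=182.25_deg

open belt: β = asin((r2−r1)/C) = asin(1/51) = 1.1235°
wrap1 = π − 2β = 177.7530°
wrap2 = π + 2β = 182.2470°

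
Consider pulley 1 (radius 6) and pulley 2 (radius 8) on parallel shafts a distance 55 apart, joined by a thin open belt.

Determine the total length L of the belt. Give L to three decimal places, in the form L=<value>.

open belt: β = asin((r2−r1)/C) = asin(2/55) = 2.0839°
wrap1 = π − 2β = 175.8321°
wrap2 = π + 2β = 184.1679°
tangent length = C·cosβ = 54.9636
L = r1·wrap1 + r2·wrap2 + 2·C·cosβ = 6·3.0688 + 8·3.2143 + 2·54.9636 = 154.0550

L=154.055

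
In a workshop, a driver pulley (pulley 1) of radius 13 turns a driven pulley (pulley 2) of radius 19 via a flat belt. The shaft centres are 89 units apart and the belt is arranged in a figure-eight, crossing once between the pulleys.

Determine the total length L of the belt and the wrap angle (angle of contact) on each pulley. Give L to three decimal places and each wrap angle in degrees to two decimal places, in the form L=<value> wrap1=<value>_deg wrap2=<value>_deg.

L=290.166 wrap1=222.15_deg wrap2=222.15_deg

crossed belt: β = asin((r1+r2)/C) = asin(32/89) = 21.0726°
wrap1 = wrap2 = π + 2β = 222.1452°
tangent length = C·cosβ = 83.0482
L = (r1+r2)·wrap + 2·C·cosβ = 32·3.8772 + 2·83.0482 = 290.1656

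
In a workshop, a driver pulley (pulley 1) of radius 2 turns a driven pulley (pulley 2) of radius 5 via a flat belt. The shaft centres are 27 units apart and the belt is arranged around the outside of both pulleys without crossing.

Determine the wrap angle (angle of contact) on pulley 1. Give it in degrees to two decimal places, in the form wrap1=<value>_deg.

open belt: β = asin((r2−r1)/C) = asin(3/27) = 6.3794°
wrap1 = π − 2β = 167.2413°
wrap2 = π + 2β = 192.7587°

wrap1=167.24_deg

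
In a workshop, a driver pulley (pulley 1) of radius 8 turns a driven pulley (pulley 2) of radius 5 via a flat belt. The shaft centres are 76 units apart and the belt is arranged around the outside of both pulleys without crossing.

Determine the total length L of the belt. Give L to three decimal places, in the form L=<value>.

L=192.959

open belt: β = asin((r2−r1)/C) = asin(-3/76) = -2.2623°
wrap1 = π − 2β = 184.5245°
wrap2 = π + 2β = 175.4755°
tangent length = C·cosβ = 75.9408
L = r1·wrap1 + r2·wrap2 + 2·C·cosβ = 8·3.2206 + 5·3.0626 + 2·75.9408 = 192.9591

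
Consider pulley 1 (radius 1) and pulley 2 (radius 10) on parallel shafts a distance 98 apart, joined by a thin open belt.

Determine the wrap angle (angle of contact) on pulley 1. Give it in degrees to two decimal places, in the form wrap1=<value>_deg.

open belt: β = asin((r2−r1)/C) = asin(9/98) = 5.2693°
wrap1 = π − 2β = 169.4614°
wrap2 = π + 2β = 190.5386°

wrap1=169.46_deg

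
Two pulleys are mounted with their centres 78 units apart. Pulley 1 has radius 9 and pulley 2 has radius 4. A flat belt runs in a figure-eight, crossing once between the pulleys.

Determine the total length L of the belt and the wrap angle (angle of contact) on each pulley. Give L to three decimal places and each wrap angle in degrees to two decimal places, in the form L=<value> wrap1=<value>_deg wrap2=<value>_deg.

L=199.012 wrap1=199.19_deg wrap2=199.19_deg

crossed belt: β = asin((r1+r2)/C) = asin(13/78) = 9.5941°
wrap1 = wrap2 = π + 2β = 199.1881°
tangent length = C·cosβ = 76.9090
L = (r1+r2)·wrap + 2·C·cosβ = 13·3.4765 + 2·76.9090 = 199.0124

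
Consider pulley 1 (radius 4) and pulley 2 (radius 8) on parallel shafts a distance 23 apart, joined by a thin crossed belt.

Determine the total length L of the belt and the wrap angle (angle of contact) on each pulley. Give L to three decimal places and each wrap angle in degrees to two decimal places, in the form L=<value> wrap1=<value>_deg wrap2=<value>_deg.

crossed belt: β = asin((r1+r2)/C) = asin(12/23) = 31.4490°
wrap1 = wrap2 = π + 2β = 242.8980°
tangent length = C·cosβ = 19.6214
L = (r1+r2)·wrap + 2·C·cosβ = 12·4.2394 + 2·19.6214 = 90.1153

L=90.115 wrap1=242.90_deg wrap2=242.90_deg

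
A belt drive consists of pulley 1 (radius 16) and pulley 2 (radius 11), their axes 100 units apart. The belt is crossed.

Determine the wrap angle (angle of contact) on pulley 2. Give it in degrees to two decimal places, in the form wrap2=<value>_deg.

wrap2=211.33_deg

crossed belt: β = asin((r1+r2)/C) = asin(27/100) = 15.6643°
wrap1 = wrap2 = π + 2β = 211.3285°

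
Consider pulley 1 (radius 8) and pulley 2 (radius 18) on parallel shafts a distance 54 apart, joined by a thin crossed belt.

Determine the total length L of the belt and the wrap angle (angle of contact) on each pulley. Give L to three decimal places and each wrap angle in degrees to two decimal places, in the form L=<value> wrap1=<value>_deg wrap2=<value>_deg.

L=202.461 wrap1=237.56_deg wrap2=237.56_deg

crossed belt: β = asin((r1+r2)/C) = asin(26/54) = 28.7822°
wrap1 = wrap2 = π + 2β = 237.5644°
tangent length = C·cosβ = 47.3286
L = (r1+r2)·wrap + 2·C·cosβ = 26·4.1463 + 2·47.3286 = 202.4606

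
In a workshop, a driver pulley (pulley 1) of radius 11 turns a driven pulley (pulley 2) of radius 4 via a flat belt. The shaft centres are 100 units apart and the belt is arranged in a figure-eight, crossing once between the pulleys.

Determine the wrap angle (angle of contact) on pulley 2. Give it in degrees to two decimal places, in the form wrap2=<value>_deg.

wrap2=197.25_deg

crossed belt: β = asin((r1+r2)/C) = asin(15/100) = 8.6269°
wrap1 = wrap2 = π + 2β = 197.2539°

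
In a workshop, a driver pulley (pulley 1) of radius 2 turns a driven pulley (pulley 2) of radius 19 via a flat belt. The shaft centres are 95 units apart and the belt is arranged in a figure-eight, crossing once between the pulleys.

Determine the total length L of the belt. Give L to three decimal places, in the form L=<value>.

L=260.635

crossed belt: β = asin((r1+r2)/C) = asin(21/95) = 12.7709°
wrap1 = wrap2 = π + 2β = 205.5417°
tangent length = C·cosβ = 92.6499
L = (r1+r2)·wrap + 2·C·cosβ = 21·3.5874 + 2·92.6499 = 260.6347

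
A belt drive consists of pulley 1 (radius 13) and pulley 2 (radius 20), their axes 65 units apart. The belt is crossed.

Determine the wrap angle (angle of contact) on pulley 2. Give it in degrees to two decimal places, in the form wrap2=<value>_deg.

wrap2=241.02_deg

crossed belt: β = asin((r1+r2)/C) = asin(33/65) = 30.5102°
wrap1 = wrap2 = π + 2β = 241.0205°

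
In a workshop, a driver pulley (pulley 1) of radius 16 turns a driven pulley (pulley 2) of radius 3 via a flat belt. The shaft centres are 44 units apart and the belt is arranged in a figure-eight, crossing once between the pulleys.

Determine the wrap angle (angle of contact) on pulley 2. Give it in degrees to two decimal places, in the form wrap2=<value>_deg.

wrap2=231.17_deg

crossed belt: β = asin((r1+r2)/C) = asin(19/44) = 25.5830°
wrap1 = wrap2 = π + 2β = 231.1660°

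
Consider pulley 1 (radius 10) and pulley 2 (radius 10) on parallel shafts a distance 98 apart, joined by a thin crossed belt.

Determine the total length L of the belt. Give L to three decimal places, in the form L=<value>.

L=262.928

crossed belt: β = asin((r1+r2)/C) = asin(20/98) = 11.7757°
wrap1 = wrap2 = π + 2β = 203.5515°
tangent length = C·cosβ = 95.9375
L = (r1+r2)·wrap + 2·C·cosβ = 20·3.5526 + 2·95.9375 = 262.9278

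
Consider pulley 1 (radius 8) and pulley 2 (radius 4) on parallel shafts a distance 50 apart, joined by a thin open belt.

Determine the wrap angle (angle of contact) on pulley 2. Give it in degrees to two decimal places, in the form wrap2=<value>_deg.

wrap2=170.82_deg

open belt: β = asin((r2−r1)/C) = asin(-4/50) = -4.5886°
wrap1 = π − 2β = 189.1771°
wrap2 = π + 2β = 170.8229°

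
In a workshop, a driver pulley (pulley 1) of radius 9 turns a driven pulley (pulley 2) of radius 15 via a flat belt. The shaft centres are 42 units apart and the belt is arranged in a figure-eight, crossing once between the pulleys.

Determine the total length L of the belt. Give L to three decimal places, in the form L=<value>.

crossed belt: β = asin((r1+r2)/C) = asin(24/42) = 34.8499°
wrap1 = wrap2 = π + 2β = 249.6998°
tangent length = C·cosβ = 34.4674
L = (r1+r2)·wrap + 2·C·cosβ = 24·4.3581 + 2·34.4674 = 173.5288

L=173.529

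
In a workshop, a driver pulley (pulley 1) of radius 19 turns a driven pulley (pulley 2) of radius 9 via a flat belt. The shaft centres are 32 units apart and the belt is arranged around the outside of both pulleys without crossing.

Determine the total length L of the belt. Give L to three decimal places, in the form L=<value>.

open belt: β = asin((r2−r1)/C) = asin(-10/32) = -18.2100°
wrap1 = π − 2β = 216.4199°
wrap2 = π + 2β = 143.5801°
tangent length = C·cosβ = 30.3974
L = r1·wrap1 + r2·wrap2 + 2·C·cosβ = 19·3.7772 + 9·2.5059 + 2·30.3974 = 155.1158

L=155.116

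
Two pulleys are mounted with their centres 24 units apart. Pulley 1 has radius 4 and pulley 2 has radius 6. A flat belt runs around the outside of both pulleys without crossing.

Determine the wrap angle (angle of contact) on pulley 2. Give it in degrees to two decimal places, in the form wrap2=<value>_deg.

open belt: β = asin((r2−r1)/C) = asin(2/24) = 4.7802°
wrap1 = π − 2β = 170.4396°
wrap2 = π + 2β = 189.5604°

wrap2=189.56_deg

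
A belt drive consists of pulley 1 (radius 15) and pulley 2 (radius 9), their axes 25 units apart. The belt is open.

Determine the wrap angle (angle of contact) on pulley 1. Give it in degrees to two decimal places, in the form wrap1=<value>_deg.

open belt: β = asin((r2−r1)/C) = asin(-6/25) = -13.8865°
wrap1 = π − 2β = 207.7731°
wrap2 = π + 2β = 152.2269°

wrap1=207.77_deg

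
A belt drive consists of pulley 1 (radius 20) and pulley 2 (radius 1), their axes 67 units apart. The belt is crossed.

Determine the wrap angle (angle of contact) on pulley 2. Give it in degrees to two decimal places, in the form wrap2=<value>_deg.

crossed belt: β = asin((r1+r2)/C) = asin(21/67) = 18.2662°
wrap1 = wrap2 = π + 2β = 216.5325°

wrap2=216.53_deg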